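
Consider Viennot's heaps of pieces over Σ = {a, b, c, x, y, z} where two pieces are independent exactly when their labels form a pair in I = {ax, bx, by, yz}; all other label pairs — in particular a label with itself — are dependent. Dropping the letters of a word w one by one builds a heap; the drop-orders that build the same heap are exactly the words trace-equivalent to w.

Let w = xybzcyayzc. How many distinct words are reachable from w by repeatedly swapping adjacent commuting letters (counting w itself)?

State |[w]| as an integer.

10

piece 0:x — minimal
piece 1:y rests on {0:x}
piece 2:b — minimal
piece 3:z rests on {0:x, 2:b}
piece 4:c rests on {1:y, 3:z}
piece 5:y rests on {4:c}
piece 6:a rests on {5:y}
piece 7:y rests on {6:a}
piece 8:z rests on {6:a}
piece 9:c rests on {7:y, 8:z}
minimal pieces: {0:x, 2:b}
ways to finish when only these pieces remain (= sum over removing one remaining piece with nothing left below it):
  1 left: {9}→1
  2 left: {7,9}→1  {8,9}→1
  3 left: {7,8,9}→2
  4 left: {6,7,8,9}→2
  5 left: {5,6,7,8,9}→2
  6 left: {4,5,6,7,8,9}→2
  7 left: {1,4,5,6,7,8,9}→2  {3,4,5,6,7,8,9}→2
  8 left: {1,3,4,5,6,7,8,9}→4  {2,3,4,5,6,7,8,9}→2
  placing 0:x first → 6 extensions
  placing 2:b first → 4 extensions
total linear extensions = 10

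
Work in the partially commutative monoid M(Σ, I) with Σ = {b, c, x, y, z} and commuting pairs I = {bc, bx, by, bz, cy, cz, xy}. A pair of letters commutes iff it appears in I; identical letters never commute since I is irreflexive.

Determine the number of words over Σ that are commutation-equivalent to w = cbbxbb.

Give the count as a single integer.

15

#0=c has no predecessor
#1=b has no predecessor
#2=b depends on [1:b]
#3=x depends on [0:c]
#4=b depends on [2:b]
#5=b depends on [4:b]
sources: [0:c, 1:b]
N(rest) = Σ N(rest − s) over sources s of rest; N(one piece) = 1:
  size 1 → [3]=1  [5]=1
  size 2 → [0,3]=1  [3,5]=2  [4,5]=1
  size 3 → [0,3,5]=3  [2,4,5]=1  [3,4,5]=3
  size 4 → [0,3,4,5]=6  [1,2,4,5]=1  [2,3,4,5]=4
  first=0(c) contributes 5
  first=1(b) contributes 10
|[w]| = 15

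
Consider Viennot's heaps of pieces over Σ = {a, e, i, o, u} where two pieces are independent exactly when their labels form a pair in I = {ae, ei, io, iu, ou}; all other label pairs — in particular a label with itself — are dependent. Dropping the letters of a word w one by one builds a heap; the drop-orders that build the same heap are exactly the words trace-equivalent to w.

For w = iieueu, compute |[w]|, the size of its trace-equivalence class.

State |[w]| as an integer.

#0=i has no predecessor
#1=i depends on [0:i]
#2=e has no predecessor
#3=u depends on [2:e]
#4=e depends on [3:u]
#5=u depends on [4:e]
sources: [0:i, 2:e]
N(rest) = Σ N(rest − s) over sources s of rest; N(one piece) = 1:
  size 1 → [1]=1  [5]=1
  size 2 → [0,1]=1  [1,5]=2  [4,5]=1
  size 3 → [0,1,5]=3  [1,4,5]=3  [3,4,5]=1
  size 4 → [0,1,4,5]=6  [1,3,4,5]=4  [2,3,4,5]=1
  first=0(i) contributes 5
  first=2(e) contributes 10
|[w]| = 15

15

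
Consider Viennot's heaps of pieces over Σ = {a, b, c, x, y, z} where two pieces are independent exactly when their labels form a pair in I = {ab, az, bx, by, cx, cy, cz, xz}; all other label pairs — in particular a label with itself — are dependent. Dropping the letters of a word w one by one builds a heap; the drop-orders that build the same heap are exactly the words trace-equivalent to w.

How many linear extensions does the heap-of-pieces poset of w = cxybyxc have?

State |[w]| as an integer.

35

piece 0:c — minimal
piece 1:x — minimal
piece 2:y rests on {1:x}
piece 3:b rests on {0:c}
piece 4:y rests on {2:y}
piece 5:x rests on {4:y}
piece 6:c rests on {3:b}
minimal pieces: {0:c, 1:x}
ways to finish when only these pieces remain (= sum over removing one remaining piece with nothing left below it):
  1 left: {5}→1  {6}→1
  2 left: {3,6}→1  {4,5}→1  {5,6}→2
  3 left: {0,3,6}→1  {2,4,5}→1  {3,5,6}→3  {4,5,6}→3
  4 left: {0,3,5,6}→4  {1,2,4,5}→1  {2,4,5,6}→4  {3,4,5,6}→6
  5 left: {0,3,4,5,6}→10  {1,2,4,5,6}→5  {2,3,4,5,6}→10
  placing 0:c first → 15 extensions
  placing 1:x first → 20 extensions
total linear extensions = 35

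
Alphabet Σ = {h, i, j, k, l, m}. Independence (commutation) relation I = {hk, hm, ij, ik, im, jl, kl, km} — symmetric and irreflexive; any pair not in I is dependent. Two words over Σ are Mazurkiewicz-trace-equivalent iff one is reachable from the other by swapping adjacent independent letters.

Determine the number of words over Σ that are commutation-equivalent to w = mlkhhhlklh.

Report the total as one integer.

0(m) covers ∅
1(l) covers 0:m
2(k) covers ∅
3(h) covers 1:l
4(h) covers 3:h
5(h) covers 4:h
6(l) covers 5:h
7(k) covers 2:k
8(l) covers 6:l
9(h) covers 8:l
floor of heap: 0:m, 2:k
completions by unplaced set U, small U first (add the entries for U minus each lowest piece of U):
  |U|=1: {7}:1  {9}:1
  |U|=2: {2,7}:1  {7,9}:2  {8,9}:1
  |U|=3: {2,7,9}:3  {6,8,9}:1  {7,8,9}:3
  |U|=4: {2,7,8,9}:6  {5,6,8,9}:1  {6,7,8,9}:4
  |U|=5: {2,6,7,8,9}:10  {4,5,6,8,9}:1  {5,6,7,8,9}:5
  |U|=6: {2,5,6,7,8,9}:15  {3,4,5,6,8,9}:1  {4,5,6,7,8,9}:6
  |U|=7: {1,3,4,5,6,8,9}:1  {2,4,5,6,7,8,9}:21  {3,4,5,6,7,8,9}:7
  |U|=8: {0,1,3,4,5,6,8,9}:1  {1,3,4,5,6,7,8,9}:8  {2,3,4,5,6,7,8,9}:28
  start at 0(m): 36
  start at 2(k): 9
sum over floor = 45

45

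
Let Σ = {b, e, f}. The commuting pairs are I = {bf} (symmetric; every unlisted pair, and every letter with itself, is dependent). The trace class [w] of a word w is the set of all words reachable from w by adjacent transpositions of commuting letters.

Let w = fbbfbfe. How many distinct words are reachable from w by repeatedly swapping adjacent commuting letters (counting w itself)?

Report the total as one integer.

drop 0:f onto floor
drop 1:b onto floor
drop 2:b onto {1:b}
drop 3:f onto {0:f}
drop 4:b onto {2:b}
drop 5:f onto {3:f}
drop 6:e onto {4:b, 5:f}
ground layer = {0:f, 1:b}
drop-orders for the pieces not yet dropped (sum over which currently-grounded one goes next):
  1 to go: {6} 1
  2 to go: {4,6} 1  {5,6} 1
  3 to go: {2,4,6} 1  {3,5,6} 1  {4,5,6} 2
  4 to go: {0,3,5,6} 1  {1,2,4,6} 1  {2,4,5,6} 3  {3,4,5,6} 3
  5 to go: {0,3,4,5,6} 4  {1,2,4,5,6} 4  {2,3,4,5,6} 6
  if 0:f drops first: 10 orders
  if 1:b drops first: 10 orders
heap linearizations: 20

20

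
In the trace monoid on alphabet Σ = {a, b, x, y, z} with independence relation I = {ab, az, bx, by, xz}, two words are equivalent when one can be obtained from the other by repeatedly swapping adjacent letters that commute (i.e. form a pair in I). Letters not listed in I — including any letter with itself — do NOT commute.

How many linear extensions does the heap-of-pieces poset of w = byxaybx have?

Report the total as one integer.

21

piece 0:b — minimal
piece 1:y — minimal
piece 2:x rests on {1:y}
piece 3:a rests on {2:x}
piece 4:y rests on {3:a}
piece 5:b rests on {0:b}
piece 6:x rests on {4:y}
minimal pieces: {0:b, 1:y}
ways to finish when only these pieces remain (= sum over removing one remaining piece with nothing left below it):
  1 left: {5}→1  {6}→1
  2 left: {0,5}→1  {4,6}→1  {5,6}→2
  3 left: {0,5,6}→3  {3,4,6}→1  {4,5,6}→3
  4 left: {0,4,5,6}→6  {2,3,4,6}→1  {3,4,5,6}→4
  5 left: {0,3,4,5,6}→10  {1,2,3,4,6}→1  {2,3,4,5,6}→5
  placing 0:b first → 6 extensions
  placing 1:y first → 15 extensions
total linear extensions = 21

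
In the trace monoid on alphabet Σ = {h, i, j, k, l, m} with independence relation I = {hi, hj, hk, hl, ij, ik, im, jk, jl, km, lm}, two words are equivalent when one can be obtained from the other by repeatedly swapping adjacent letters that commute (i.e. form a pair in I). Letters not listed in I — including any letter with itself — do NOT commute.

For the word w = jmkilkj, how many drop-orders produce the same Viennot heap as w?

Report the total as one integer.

70

piece 0:j — minimal
piece 1:m rests on {0:j}
piece 2:k — minimal
piece 3:i — minimal
piece 4:l rests on {2:k, 3:i}
piece 5:k rests on {4:l}
piece 6:j rests on {1:m}
minimal pieces: {0:j, 2:k, 3:i}
ways to finish when only these pieces remain (= sum over removing one remaining piece with nothing left below it):
  1 left: {5}→1  {6}→1
  2 left: {1,6}→1  {4,5}→1  {5,6}→2
  3 left: {0,1,6}→1  {1,5,6}→3  {2,4,5}→1  {3,4,5}→1  {4,5,6}→3
  4 left: {0,1,5,6}→4  {1,4,5,6}→6  {2,3,4,5}→2  {2,4,5,6}→4  {3,4,5,6}→4
  5 left: {0,1,4,5,6}→10  {1,2,4,5,6}→10  {1,3,4,5,6}→10  {2,3,4,5,6}→10
  placing 0:j first → 30 extensions
  placing 2:k first → 20 extensions
  placing 3:i first → 20 extensions
total linear extensions = 70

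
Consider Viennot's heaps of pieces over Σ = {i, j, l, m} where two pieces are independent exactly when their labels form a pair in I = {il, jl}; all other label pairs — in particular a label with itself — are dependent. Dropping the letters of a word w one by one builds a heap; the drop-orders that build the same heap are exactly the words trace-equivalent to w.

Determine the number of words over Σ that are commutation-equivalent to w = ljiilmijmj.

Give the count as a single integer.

drop 0:l onto floor
drop 1:j onto floor
drop 2:i onto {1:j}
drop 3:i onto {2:i}
drop 4:l onto {0:l}
drop 5:m onto {3:i, 4:l}
drop 6:i onto {5:m}
drop 7:j onto {6:i}
drop 8:m onto {7:j}
drop 9:j onto {8:m}
ground layer = {0:l, 1:j}
drop-orders for the pieces not yet dropped (sum over which currently-grounded one goes next):
  1 to go: {9} 1
  2 to go: {8,9} 1
  3 to go: {7,8,9} 1
  4 to go: {6,7,8,9} 1
  5 to go: {5,6,7,8,9} 1
  6 to go: {3,5,6,7,8,9} 1  {4,5,6,7,8,9} 1
  7 to go: {0,4,5,6,7,8,9} 1  {2,3,5,6,7,8,9} 1  {3,4,5,6,7,8,9} 2
  8 to go: {0,3,4,5,6,7,8,9} 3  {1,2,3,5,6,7,8,9} 1  {2,3,4,5,6,7,8,9} 3
  if 0:l drops first: 4 orders
  if 1:j drops first: 6 orders
heap linearizations: 10

10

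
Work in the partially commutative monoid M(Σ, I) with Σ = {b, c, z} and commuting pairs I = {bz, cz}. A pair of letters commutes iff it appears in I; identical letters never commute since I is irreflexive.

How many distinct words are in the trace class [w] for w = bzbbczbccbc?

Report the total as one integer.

drop 0:b onto floor
drop 1:z onto floor
drop 2:b onto {0:b}
drop 3:b onto {2:b}
drop 4:c onto {3:b}
drop 5:z onto {1:z}
drop 6:b onto {4:c}
drop 7:c onto {6:b}
drop 8:c onto {7:c}
drop 9:b onto {8:c}
drop 10:c onto {9:b}
ground layer = {0:b, 1:z}
drop-orders for the pieces not yet dropped (sum over which currently-grounded one goes next):
  1 to go: {5} 1  {10} 1
  2 to go: {1,5} 1  {5,10} 2  {9,10} 1
  3 to go: {1,5,10} 3  {5,9,10} 3  {8,9,10} 1
  4 to go: {1,5,9,10} 6  {5,8,9,10} 4  {7,8,9,10} 1
  5 to go: {1,5,8,9,10} 10  {5,7,8,9,10} 5  {6,7,8,9,10} 1
  6 to go: {1,5,7,8,9,10} 15  {4,6,7,8,9,10} 1  {5,6,7,8,9,10} 6
  7 to go: {1,5,6,7,8,9,10} 21  {3,4,6,7,8,9,10} 1  {4,5,6,7,8,9,10} 7
  8 to go: {1,4,5,6,7,8,9,10} 28  {2,3,4,6,7,8,9,10} 1  {3,4,5,6,7,8,9,10} 8
  9 to go: {0,2,3,4,6,7,8,9,10} 1  {1,3,4,5,6,7,8,9,10} 36  {2,3,4,5,6,7,8,9,10} 9
  if 0:b drops first: 45 orders
  if 1:z drops first: 10 orders
heap linearizations: 55

55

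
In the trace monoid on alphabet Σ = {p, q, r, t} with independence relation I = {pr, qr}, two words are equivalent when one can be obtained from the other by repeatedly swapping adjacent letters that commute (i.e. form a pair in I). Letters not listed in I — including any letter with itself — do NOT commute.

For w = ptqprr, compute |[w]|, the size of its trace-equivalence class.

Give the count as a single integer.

6

piece 0:p — minimal
piece 1:t rests on {0:p}
piece 2:q rests on {1:t}
piece 3:p rests on {2:q}
piece 4:r rests on {1:t}
piece 5:r rests on {4:r}
minimal pieces: {0:p}
ways to finish when only these pieces remain (= sum over removing one remaining piece with nothing left below it):
  1 left: {3}→1  {5}→1
  2 left: {2,3}→1  {3,5}→2  {4,5}→1
  3 left: {2,3,5}→3  {3,4,5}→3
  4 left: {2,3,4,5}→6
  placing 0:p first → 6 extensions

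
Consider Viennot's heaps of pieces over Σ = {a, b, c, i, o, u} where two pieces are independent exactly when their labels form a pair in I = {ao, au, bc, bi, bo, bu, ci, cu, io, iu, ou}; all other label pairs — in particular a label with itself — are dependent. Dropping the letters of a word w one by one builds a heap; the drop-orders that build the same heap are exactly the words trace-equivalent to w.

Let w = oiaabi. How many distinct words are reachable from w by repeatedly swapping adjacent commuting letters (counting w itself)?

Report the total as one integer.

12

piece 0:o — minimal
piece 1:i — minimal
piece 2:a rests on {1:i}
piece 3:a rests on {2:a}
piece 4:b rests on {3:a}
piece 5:i rests on {3:a}
minimal pieces: {0:o, 1:i}
ways to finish when only these pieces remain (= sum over removing one remaining piece with nothing left below it):
  1 left: {0}→1  {4}→1  {5}→1
  2 left: {0,4}→2  {0,5}→2  {4,5}→2
  3 left: {0,4,5}→6  {3,4,5}→2
  4 left: {0,3,4,5}→8  {2,3,4,5}→2
  placing 0:o first → 2 extensions
  placing 1:i first → 10 extensions
total linear extensions = 12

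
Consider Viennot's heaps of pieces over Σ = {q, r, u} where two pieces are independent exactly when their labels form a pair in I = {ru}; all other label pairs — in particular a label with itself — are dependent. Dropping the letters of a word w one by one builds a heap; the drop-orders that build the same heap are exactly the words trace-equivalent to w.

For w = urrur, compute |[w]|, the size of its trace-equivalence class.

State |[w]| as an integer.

10

drop 0:u onto floor
drop 1:r onto floor
drop 2:r onto {1:r}
drop 3:u onto {0:u}
drop 4:r onto {2:r}
ground layer = {0:u, 1:r}
drop-orders for the pieces not yet dropped (sum over which currently-grounded one goes next):
  1 to go: {3} 1  {4} 1
  2 to go: {0,3} 1  {2,4} 1  {3,4} 2
  3 to go: {0,3,4} 3  {1,2,4} 1  {2,3,4} 3
  if 0:u drops first: 4 orders
  if 1:r drops first: 6 orders
heap linearizations: 10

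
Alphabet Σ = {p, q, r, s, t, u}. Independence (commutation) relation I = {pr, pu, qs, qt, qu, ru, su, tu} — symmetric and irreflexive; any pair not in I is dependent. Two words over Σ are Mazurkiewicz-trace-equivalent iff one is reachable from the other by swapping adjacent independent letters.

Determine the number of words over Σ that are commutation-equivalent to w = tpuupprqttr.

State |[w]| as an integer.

660

#0=t has no predecessor
#1=p depends on [0:t]
#2=u has no predecessor
#3=u depends on [2:u]
#4=p depends on [1:p]
#5=p depends on [4:p]
#6=r depends on [0:t]
#7=q depends on [5:p, 6:r]
#8=t depends on [5:p, 6:r]
#9=t depends on [8:t]
#10=r depends on [7:q, 9:t]
sources: [0:t, 2:u]
N(rest) = Σ N(rest − s) over sources s of rest; N(one piece) = 1:
  size 1 → [3]=1  [10]=1
  size 2 → [2,3]=1  [3,10]=2  [7,10]=1  [9,10]=1
  size 3 → [2,3,10]=3  [3,7,10]=3  [3,9,10]=3  [7,9,10]=2  [8,9,10]=1
  size 4 → [2,3,7,10]=6  [2,3,9,10]=6  [3,7,9,10]=8  [3,8,9,10]=4  [7,8,9,10]=3
  size 5 → [2,3,7,9,10]=20  [2,3,8,9,10]=10  [3,7,8,9,10]=15  [5,7,8,9,10]=3  [6,7,8,9,10]=3
  size 6 → [2,3,7,8,9,10]=45  [3,5,7,8,9,10]=18  [3,6,7,8,9,10]=18  [4,5,7,8,9,10]=3  [5,6,7,8,9,10]=6
  size 7 → [1,4,5,7,8,9,10]=3  [2,3,5,7,8,9,10]=63  [2,3,6,7,8,9,10]=63  [3,4,5,7,8,9,10]=21  [3,5,6,7,8,9,10]=42  [4,5,6,7,8,9,10]=9
  size 8 → [1,3,4,5,7,8,9,10]=24  [1,4,5,6,7,8,9,10]=12  [2,3,4,5,7,8,9,10]=84  [2,3,5,6,7,8,9,10]=168  [3,4,5,6,7,8,9,10]=72
  size 9 → [0,1,4,5,6,7,8,9,10]=12  [1,2,3,4,5,7,8,9,10]=108  [1,3,4,5,6,7,8,9,10]=108  [2,3,4,5,6,7,8,9,10]=324
  first=0(t) contributes 540
  first=2(u) contributes 120
|[w]| = 660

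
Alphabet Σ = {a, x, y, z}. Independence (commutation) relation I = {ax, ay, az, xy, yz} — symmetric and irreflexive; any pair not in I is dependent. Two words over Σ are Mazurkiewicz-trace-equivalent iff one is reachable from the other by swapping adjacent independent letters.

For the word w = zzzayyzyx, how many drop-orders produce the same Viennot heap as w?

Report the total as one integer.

504

piece 0:z — minimal
piece 1:z rests on {0:z}
piece 2:z rests on {1:z}
piece 3:a — minimal
piece 4:y — minimal
piece 5:y rests on {4:y}
piece 6:z rests on {2:z}
piece 7:y rests on {5:y}
piece 8:x rests on {6:z}
minimal pieces: {0:z, 3:a, 4:y}
ways to finish when only these pieces remain (= sum over removing one remaining piece with nothing left below it):
  1 left: {3}→1  {7}→1  {8}→1
  2 left: {3,7}→2  {3,8}→2  {5,7}→1  {6,8}→1  {7,8}→2
  3 left: {2,6,8}→1  {3,5,7}→3  {3,6,8}→3  {3,7,8}→6  {4,5,7}→1  {5,7,8}→3  {6,7,8}→3
  4 left: {1,2,6,8}→1  {2,3,6,8}→4  {2,6,7,8}→4  {3,4,5,7}→4  {3,5,7,8}→12  {3,6,7,8}→12  {4,5,7,8}→4  {5,6,7,8}→6
  5 left: {0,1,2,6,8}→1  {1,2,3,6,8}→5  {1,2,6,7,8}→5  {2,3,6,7,8}→20  {2,5,6,7,8}→10  {3,4,5,7,8}→20  {3,5,6,7,8}→30  {4,5,6,7,8}→10
  6 left: {0,1,2,3,6,8}→6  {0,1,2,6,7,8}→6  {1,2,3,6,7,8}→30  {1,2,5,6,7,8}→15  {2,3,5,6,7,8}→60  {2,4,5,6,7,8}→20  {3,4,5,6,7,8}→60
  7 left: {0,1,2,3,6,7,8}→42  {0,1,2,5,6,7,8}→21  {1,2,3,5,6,7,8}→105  {1,2,4,5,6,7,8}→35  {2,3,4,5,6,7,8}→140
  placing 0:z first → 280 extensions
  placing 3:a first → 56 extensions
  placing 4:y first → 168 extensions
total linear extensions = 504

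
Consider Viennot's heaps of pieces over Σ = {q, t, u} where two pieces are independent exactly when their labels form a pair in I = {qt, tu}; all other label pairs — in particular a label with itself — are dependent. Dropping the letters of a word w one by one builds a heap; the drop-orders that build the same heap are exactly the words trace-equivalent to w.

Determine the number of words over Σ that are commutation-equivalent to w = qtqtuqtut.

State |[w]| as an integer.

#0=q has no predecessor
#1=t has no predecessor
#2=q depends on [0:q]
#3=t depends on [1:t]
#4=u depends on [2:q]
#5=q depends on [4:u]
#6=t depends on [3:t]
#7=u depends on [5:q]
#8=t depends on [6:t]
sources: [0:q, 1:t]
N(rest) = Σ N(rest − s) over sources s of rest; N(one piece) = 1:
  size 1 → [7]=1  [8]=1
  size 2 → [5,7]=1  [6,8]=1  [7,8]=2
  size 3 → [3,6,8]=1  [4,5,7]=1  [5,7,8]=3  [6,7,8]=3
  size 4 → [1,3,6,8]=1  [2,4,5,7]=1  [3,6,7,8]=4  [4,5,7,8]=4  [5,6,7,8]=6
  size 5 → [0,2,4,5,7]=1  [1,3,6,7,8]=5  [2,4,5,7,8]=5  [3,5,6,7,8]=10  [4,5,6,7,8]=10
  size 6 → [0,2,4,5,7,8]=6  [1,3,5,6,7,8]=15  [2,4,5,6,7,8]=15  [3,4,5,6,7,8]=20
  size 7 → [0,2,4,5,6,7,8]=21  [1,3,4,5,6,7,8]=35  [2,3,4,5,6,7,8]=35
  first=0(q) contributes 70
  first=1(t) contributes 56
|[w]| = 126

126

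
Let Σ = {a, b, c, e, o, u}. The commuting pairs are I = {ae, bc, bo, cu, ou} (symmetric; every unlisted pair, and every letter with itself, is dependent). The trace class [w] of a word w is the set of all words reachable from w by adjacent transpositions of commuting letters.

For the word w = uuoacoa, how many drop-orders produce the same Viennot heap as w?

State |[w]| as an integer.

drop 0:u onto floor
drop 1:u onto {0:u}
drop 2:o onto floor
drop 3:a onto {1:u, 2:o}
drop 4:c onto {3:a}
drop 5:o onto {4:c}
drop 6:a onto {5:o}
ground layer = {0:u, 2:o}
drop-orders for the pieces not yet dropped (sum over which currently-grounded one goes next):
  1 to go: {6} 1
  2 to go: {5,6} 1
  3 to go: {4,5,6} 1
  4 to go: {3,4,5,6} 1
  5 to go: {1,3,4,5,6} 1  {2,3,4,5,6} 1
  if 0:u drops first: 2 orders
  if 2:o drops first: 1 orders
heap linearizations: 3

3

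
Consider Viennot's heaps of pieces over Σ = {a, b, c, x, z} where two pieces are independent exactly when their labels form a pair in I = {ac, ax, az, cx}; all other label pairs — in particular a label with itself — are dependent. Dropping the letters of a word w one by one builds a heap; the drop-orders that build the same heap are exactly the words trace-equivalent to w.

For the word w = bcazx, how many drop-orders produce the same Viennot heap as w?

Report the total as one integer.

drop 0:b onto floor
drop 1:c onto {0:b}
drop 2:a onto {0:b}
drop 3:z onto {1:c}
drop 4:x onto {3:z}
ground layer = {0:b}
drop-orders for the pieces not yet dropped (sum over which currently-grounded one goes next):
  1 to go: {2} 1  {4} 1
  2 to go: {2,4} 2  {3,4} 1
  3 to go: {1,3,4} 1  {2,3,4} 3
  if 0:b drops first: 4 orders

4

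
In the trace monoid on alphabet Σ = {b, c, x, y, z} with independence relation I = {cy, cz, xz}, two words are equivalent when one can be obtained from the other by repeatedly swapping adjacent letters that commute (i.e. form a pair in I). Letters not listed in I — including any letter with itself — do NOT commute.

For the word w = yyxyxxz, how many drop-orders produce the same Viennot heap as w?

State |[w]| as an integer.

3

#0=y has no predecessor
#1=y depends on [0:y]
#2=x depends on [1:y]
#3=y depends on [2:x]
#4=x depends on [3:y]
#5=x depends on [4:x]
#6=z depends on [3:y]
sources: [0:y]
N(rest) = Σ N(rest − s) over sources s of rest; N(one piece) = 1:
  size 1 → [5]=1  [6]=1
  size 2 → [4,5]=1  [5,6]=2
  size 3 → [4,5,6]=3
  size 4 → [3,4,5,6]=3
  size 5 → [2,3,4,5,6]=3
  first=0(y) contributes 3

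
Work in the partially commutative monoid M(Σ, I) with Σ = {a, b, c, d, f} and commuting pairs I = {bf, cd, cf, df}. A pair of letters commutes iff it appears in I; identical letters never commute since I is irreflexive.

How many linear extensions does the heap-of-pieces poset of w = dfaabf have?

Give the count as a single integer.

4

#0=d has no predecessor
#1=f has no predecessor
#2=a depends on [0:d, 1:f]
#3=a depends on [2:a]
#4=b depends on [3:a]
#5=f depends on [3:a]
sources: [0:d, 1:f]
N(rest) = Σ N(rest − s) over sources s of rest; N(one piece) = 1:
  size 1 → [4]=1  [5]=1
  size 2 → [4,5]=2
  size 3 → [3,4,5]=2
  size 4 → [2,3,4,5]=2
  first=0(d) contributes 2
  first=1(f) contributes 2
|[w]| = 4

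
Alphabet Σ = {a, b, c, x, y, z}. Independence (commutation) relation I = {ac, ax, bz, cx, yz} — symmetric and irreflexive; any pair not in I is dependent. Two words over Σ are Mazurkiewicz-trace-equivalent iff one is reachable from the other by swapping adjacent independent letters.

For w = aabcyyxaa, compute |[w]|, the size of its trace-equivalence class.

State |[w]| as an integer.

3

drop 0:a onto floor
drop 1:a onto {0:a}
drop 2:b onto {1:a}
drop 3:c onto {2:b}
drop 4:y onto {3:c}
drop 5:y onto {4:y}
drop 6:x onto {5:y}
drop 7:a onto {5:y}
drop 8:a onto {7:a}
ground layer = {0:a}
drop-orders for the pieces not yet dropped (sum over which currently-grounded one goes next):
  1 to go: {6} 1  {8} 1
  2 to go: {6,8} 2  {7,8} 1
  3 to go: {6,7,8} 3
  4 to go: {5,6,7,8} 3
  5 to go: {4,5,6,7,8} 3
  6 to go: {3,4,5,6,7,8} 3
  7 to go: {2,3,4,5,6,7,8} 3
  if 0:a drops first: 3 orders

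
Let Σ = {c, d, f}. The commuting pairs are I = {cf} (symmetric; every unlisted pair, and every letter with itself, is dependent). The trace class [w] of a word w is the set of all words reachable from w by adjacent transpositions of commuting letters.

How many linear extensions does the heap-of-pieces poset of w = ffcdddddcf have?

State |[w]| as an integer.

0(f) covers ∅
1(f) covers 0:f
2(c) covers ∅
3(d) covers 1:f, 2:c
4(d) covers 3:d
5(d) covers 4:d
6(d) covers 5:d
7(d) covers 6:d
8(c) covers 7:d
9(f) covers 7:d
floor of heap: 0:f, 2:c
completions by unplaced set U, small U first (add the entries for U minus each lowest piece of U):
  |U|=1: {8}:1  {9}:1
  |U|=2: {8,9}:2
  |U|=3: {7,8,9}:2
  |U|=4: {6,7,8,9}:2
  |U|=5: {5,6,7,8,9}:2
  |U|=6: {4,5,6,7,8,9}:2
  |U|=7: {3,4,5,6,7,8,9}:2
  |U|=8: {1,3,4,5,6,7,8,9}:2  {2,3,4,5,6,7,8,9}:2
  start at 0(f): 4
  start at 2(c): 2
sum over floor = 6

6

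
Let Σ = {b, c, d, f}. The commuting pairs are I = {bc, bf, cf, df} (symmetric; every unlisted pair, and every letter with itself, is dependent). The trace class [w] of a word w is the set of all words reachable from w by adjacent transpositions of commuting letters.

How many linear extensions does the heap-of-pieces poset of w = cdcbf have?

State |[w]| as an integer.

10

#0=c has no predecessor
#1=d depends on [0:c]
#2=c depends on [1:d]
#3=b depends on [1:d]
#4=f has no predecessor
sources: [0:c, 4:f]
N(rest) = Σ N(rest − s) over sources s of rest; N(one piece) = 1:
  size 1 → [2]=1  [3]=1  [4]=1
  size 2 → [2,3]=2  [2,4]=2  [3,4]=2
  size 3 → [1,2,3]=2  [2,3,4]=6
  first=0(c) contributes 8
  first=4(f) contributes 2
|[w]| = 10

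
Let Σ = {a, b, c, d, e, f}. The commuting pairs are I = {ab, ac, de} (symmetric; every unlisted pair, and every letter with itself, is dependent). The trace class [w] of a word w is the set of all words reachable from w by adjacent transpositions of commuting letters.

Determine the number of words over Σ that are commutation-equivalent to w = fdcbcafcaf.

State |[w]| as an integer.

piece 0:f — minimal
piece 1:d rests on {0:f}
piece 2:c rests on {1:d}
piece 3:b rests on {2:c}
piece 4:c rests on {3:b}
piece 5:a rests on {1:d}
piece 6:f rests on {4:c, 5:a}
piece 7:c rests on {6:f}
piece 8:a rests on {6:f}
piece 9:f rests on {7:c, 8:a}
minimal pieces: {0:f}
ways to finish when only these pieces remain (= sum over removing one remaining piece with nothing left below it):
  1 left: {9}→1
  2 left: {7,9}→1  {8,9}→1
  3 left: {7,8,9}→2
  4 left: {6,7,8,9}→2
  5 left: {4,6,7,8,9}→2  {5,6,7,8,9}→2
  6 left: {3,4,6,7,8,9}→2  {4,5,6,7,8,9}→4
  7 left: {2,3,4,6,7,8,9}→2  {3,4,5,6,7,8,9}→6
  8 left: {2,3,4,5,6,7,8,9}→8
  placing 0:f first → 8 extensions

8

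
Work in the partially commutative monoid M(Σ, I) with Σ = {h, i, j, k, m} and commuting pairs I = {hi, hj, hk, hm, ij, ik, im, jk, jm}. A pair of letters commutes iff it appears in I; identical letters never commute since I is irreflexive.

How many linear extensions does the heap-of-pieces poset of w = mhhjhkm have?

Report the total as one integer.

140

#0=m has no predecessor
#1=h has no predecessor
#2=h depends on [1:h]
#3=j has no predecessor
#4=h depends on [2:h]
#5=k depends on [0:m]
#6=m depends on [5:k]
sources: [0:m, 1:h, 3:j]
N(rest) = Σ N(rest − s) over sources s of rest; N(one piece) = 1:
  size 1 → [3]=1  [4]=1  [6]=1
  size 2 → [2,4]=1  [3,4]=2  [3,6]=2  [4,6]=2  [5,6]=1
  size 3 → [0,5,6]=1  [1,2,4]=1  [2,3,4]=3  [2,4,6]=3  [3,4,6]=6  [3,5,6]=3  [4,5,6]=3
  size 4 → [0,3,5,6]=4  [0,4,5,6]=4  [1,2,3,4]=4  [1,2,4,6]=4  [2,3,4,6]=12  [2,4,5,6]=6  [3,4,5,6]=12
  size 5 → [0,2,4,5,6]=10  [0,3,4,5,6]=20  [1,2,3,4,6]=20  [1,2,4,5,6]=10  [2,3,4,5,6]=30
  first=0(m) contributes 60
  first=1(h) contributes 60
  first=3(j) contributes 20
|[w]| = 140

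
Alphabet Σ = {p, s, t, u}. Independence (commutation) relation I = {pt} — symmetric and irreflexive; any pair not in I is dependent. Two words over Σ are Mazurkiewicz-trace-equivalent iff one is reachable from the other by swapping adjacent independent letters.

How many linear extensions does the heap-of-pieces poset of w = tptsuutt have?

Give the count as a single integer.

3

0(t) covers ∅
1(p) covers ∅
2(t) covers 0:t
3(s) covers 1:p, 2:t
4(u) covers 3:s
5(u) covers 4:u
6(t) covers 5:u
7(t) covers 6:t
floor of heap: 0:t, 1:p
completions by unplaced set U, small U first (add the entries for U minus each lowest piece of U):
  |U|=1: {7}:1
  |U|=2: {6,7}:1
  |U|=3: {5,6,7}:1
  |U|=4: {4,5,6,7}:1
  |U|=5: {3,4,5,6,7}:1
  |U|=6: {1,3,4,5,6,7}:1  {2,3,4,5,6,7}:1
  start at 0(t): 2
  start at 1(p): 1
sum over floor = 3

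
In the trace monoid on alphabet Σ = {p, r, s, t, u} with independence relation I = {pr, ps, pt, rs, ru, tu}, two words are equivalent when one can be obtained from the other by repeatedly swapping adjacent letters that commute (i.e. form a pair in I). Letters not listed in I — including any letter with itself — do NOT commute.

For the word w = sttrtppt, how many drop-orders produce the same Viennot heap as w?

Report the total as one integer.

0(s) covers ∅
1(t) covers 0:s
2(t) covers 1:t
3(r) covers 2:t
4(t) covers 3:r
5(p) covers ∅
6(p) covers 5:p
7(t) covers 4:t
floor of heap: 0:s, 5:p
completions by unplaced set U, small U first (add the entries for U minus each lowest piece of U):
  |U|=1: {6}:1  {7}:1
  |U|=2: {4,7}:1  {5,6}:1  {6,7}:2
  |U|=3: {3,4,7}:1  {4,6,7}:3  {5,6,7}:3
  |U|=4: {2,3,4,7}:1  {3,4,6,7}:4  {4,5,6,7}:6
  |U|=5: {1,2,3,4,7}:1  {2,3,4,6,7}:5  {3,4,5,6,7}:10
  |U|=6: {0,1,2,3,4,7}:1  {1,2,3,4,6,7}:6  {2,3,4,5,6,7}:15
  start at 0(s): 21
  start at 5(p): 7
sum over floor = 28

28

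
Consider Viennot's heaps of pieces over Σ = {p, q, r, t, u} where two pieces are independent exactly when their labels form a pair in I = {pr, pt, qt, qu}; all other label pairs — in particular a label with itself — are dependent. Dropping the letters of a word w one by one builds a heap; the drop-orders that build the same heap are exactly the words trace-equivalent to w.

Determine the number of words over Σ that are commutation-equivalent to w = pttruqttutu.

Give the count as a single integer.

28

#0=p has no predecessor
#1=t has no predecessor
#2=t depends on [1:t]
#3=r depends on [2:t]
#4=u depends on [0:p, 3:r]
#5=q depends on [0:p, 3:r]
#6=t depends on [4:u]
#7=t depends on [6:t]
#8=u depends on [7:t]
#9=t depends on [8:u]
#10=u depends on [9:t]
sources: [0:p, 1:t]
N(rest) = Σ N(rest − s) over sources s of rest; N(one piece) = 1:
  size 1 → [5]=1  [10]=1
  size 2 → [5,10]=2  [9,10]=1
  size 3 → [5,9,10]=3  [8,9,10]=1
  size 4 → [5,8,9,10]=4  [7,8,9,10]=1
  size 5 → [5,7,8,9,10]=5  [6,7,8,9,10]=1
  size 6 → [4,6,7,8,9,10]=1  [5,6,7,8,9,10]=6
  size 7 → [4,5,6,7,8,9,10]=7
  size 8 → [0,4,5,6,7,8,9,10]=7  [3,4,5,6,7,8,9,10]=7
  size 9 → [0,3,4,5,6,7,8,9,10]=14  [2,3,4,5,6,7,8,9,10]=7
  first=0(p) contributes 7
  first=1(t) contributes 21
|[w]| = 28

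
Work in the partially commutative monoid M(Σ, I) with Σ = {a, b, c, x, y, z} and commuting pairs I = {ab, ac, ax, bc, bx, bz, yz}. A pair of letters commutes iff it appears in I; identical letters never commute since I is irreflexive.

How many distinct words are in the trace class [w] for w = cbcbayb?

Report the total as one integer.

#0=c has no predecessor
#1=b has no predecessor
#2=c depends on [0:c]
#3=b depends on [1:b]
#4=a has no predecessor
#5=y depends on [2:c, 3:b, 4:a]
#6=b depends on [5:y]
sources: [0:c, 1:b, 4:a]
N(rest) = Σ N(rest − s) over sources s of rest; N(one piece) = 1:
  size 1 → [6]=1
  size 2 → [5,6]=1
  size 3 → [2,5,6]=1  [3,5,6]=1  [4,5,6]=1
  size 4 → [0,2,5,6]=1  [1,3,5,6]=1  [2,3,5,6]=2  [2,4,5,6]=2  [3,4,5,6]=2
  size 5 → [0,2,3,5,6]=3  [0,2,4,5,6]=3  [1,2,3,5,6]=3  [1,3,4,5,6]=3  [2,3,4,5,6]=6
  first=0(c) contributes 12
  first=1(b) contributes 12
  first=4(a) contributes 6
|[w]| = 30

30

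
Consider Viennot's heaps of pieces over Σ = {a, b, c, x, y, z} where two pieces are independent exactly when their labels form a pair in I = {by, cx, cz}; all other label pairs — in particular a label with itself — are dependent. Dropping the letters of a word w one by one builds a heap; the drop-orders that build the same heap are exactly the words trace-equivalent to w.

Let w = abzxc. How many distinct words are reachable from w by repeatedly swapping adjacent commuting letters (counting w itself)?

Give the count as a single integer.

0(a) covers ∅
1(b) covers 0:a
2(z) covers 1:b
3(x) covers 2:z
4(c) covers 1:b
floor of heap: 0:a
completions by unplaced set U, small U first (add the entries for U minus each lowest piece of U):
  |U|=1: {3}:1  {4}:1
  |U|=2: {2,3}:1  {3,4}:2
  |U|=3: {2,3,4}:3
  start at 0(a): 3

3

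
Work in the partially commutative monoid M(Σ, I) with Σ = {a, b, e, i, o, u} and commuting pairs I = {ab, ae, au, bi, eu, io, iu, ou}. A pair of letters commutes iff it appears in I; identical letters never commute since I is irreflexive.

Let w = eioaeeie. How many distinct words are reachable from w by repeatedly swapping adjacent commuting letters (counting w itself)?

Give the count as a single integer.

6

piece 0:e — minimal
piece 1:i rests on {0:e}
piece 2:o rests on {0:e}
piece 3:a rests on {1:i, 2:o}
piece 4:e rests on {1:i, 2:o}
piece 5:e rests on {4:e}
piece 6:i rests on {3:a, 5:e}
piece 7:e rests on {6:i}
minimal pieces: {0:e}
ways to finish when only these pieces remain (= sum over removing one remaining piece with nothing left below it):
  1 left: {7}→1
  2 left: {6,7}→1
  3 left: {3,6,7}→1  {5,6,7}→1
  4 left: {3,5,6,7}→2  {4,5,6,7}→1
  5 left: {3,4,5,6,7}→3
  6 left: {1,3,4,5,6,7}→3  {2,3,4,5,6,7}→3
  placing 0:e first → 6 extensions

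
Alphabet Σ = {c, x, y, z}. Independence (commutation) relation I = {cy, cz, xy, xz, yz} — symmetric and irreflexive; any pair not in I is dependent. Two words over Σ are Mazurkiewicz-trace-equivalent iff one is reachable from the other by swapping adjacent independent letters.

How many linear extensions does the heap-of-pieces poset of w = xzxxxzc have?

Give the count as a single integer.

0(x) covers ∅
1(z) covers ∅
2(x) covers 0:x
3(x) covers 2:x
4(x) covers 3:x
5(z) covers 1:z
6(c) covers 4:x
floor of heap: 0:x, 1:z
completions by unplaced set U, small U first (add the entries for U minus each lowest piece of U):
  |U|=1: {5}:1  {6}:1
  |U|=2: {1,5}:1  {4,6}:1  {5,6}:2
  |U|=3: {1,5,6}:3  {3,4,6}:1  {4,5,6}:3
  |U|=4: {1,4,5,6}:6  {2,3,4,6}:1  {3,4,5,6}:4
  |U|=5: {0,2,3,4,6}:1  {1,3,4,5,6}:10  {2,3,4,5,6}:5
  start at 0(x): 15
  start at 1(z): 6
sum over floor = 21

21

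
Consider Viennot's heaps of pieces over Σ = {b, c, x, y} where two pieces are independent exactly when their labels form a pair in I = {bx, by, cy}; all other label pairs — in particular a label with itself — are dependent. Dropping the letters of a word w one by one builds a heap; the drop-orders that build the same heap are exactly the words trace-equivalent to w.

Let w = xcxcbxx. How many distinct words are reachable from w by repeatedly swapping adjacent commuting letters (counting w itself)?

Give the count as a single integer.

3

drop 0:x onto floor
drop 1:c onto {0:x}
drop 2:x onto {1:c}
drop 3:c onto {2:x}
drop 4:b onto {3:c}
drop 5:x onto {3:c}
drop 6:x onto {5:x}
ground layer = {0:x}
drop-orders for the pieces not yet dropped (sum over which currently-grounded one goes next):
  1 to go: {4} 1  {6} 1
  2 to go: {4,6} 2  {5,6} 1
  3 to go: {4,5,6} 3
  4 to go: {3,4,5,6} 3
  5 to go: {2,3,4,5,6} 3
  if 0:x drops first: 3 orders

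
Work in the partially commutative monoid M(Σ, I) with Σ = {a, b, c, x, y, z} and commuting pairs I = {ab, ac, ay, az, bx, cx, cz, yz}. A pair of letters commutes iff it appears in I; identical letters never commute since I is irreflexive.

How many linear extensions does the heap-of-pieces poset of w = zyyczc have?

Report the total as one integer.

#0=z has no predecessor
#1=y has no predecessor
#2=y depends on [1:y]
#3=c depends on [2:y]
#4=z depends on [0:z]
#5=c depends on [3:c]
sources: [0:z, 1:y]
N(rest) = Σ N(rest − s) over sources s of rest; N(one piece) = 1:
  size 1 → [4]=1  [5]=1
  size 2 → [0,4]=1  [3,5]=1  [4,5]=2
  size 3 → [0,4,5]=3  [2,3,5]=1  [3,4,5]=3
  size 4 → [0,3,4,5]=6  [1,2,3,5]=1  [2,3,4,5]=4
  first=0(z) contributes 5
  first=1(y) contributes 10
|[w]| = 15

15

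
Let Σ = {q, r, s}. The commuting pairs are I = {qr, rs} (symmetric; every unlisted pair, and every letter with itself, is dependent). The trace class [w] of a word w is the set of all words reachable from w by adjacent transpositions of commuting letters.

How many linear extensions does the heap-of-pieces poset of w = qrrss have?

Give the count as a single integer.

10

#0=q has no predecessor
#1=r has no predecessor
#2=r depends on [1:r]
#3=s depends on [0:q]
#4=s depends on [3:s]
sources: [0:q, 1:r]
N(rest) = Σ N(rest − s) over sources s of rest; N(one piece) = 1:
  size 1 → [2]=1  [4]=1
  size 2 → [1,2]=1  [2,4]=2  [3,4]=1
  size 3 → [0,3,4]=1  [1,2,4]=3  [2,3,4]=3
  first=0(q) contributes 6
  first=1(r) contributes 4
|[w]| = 10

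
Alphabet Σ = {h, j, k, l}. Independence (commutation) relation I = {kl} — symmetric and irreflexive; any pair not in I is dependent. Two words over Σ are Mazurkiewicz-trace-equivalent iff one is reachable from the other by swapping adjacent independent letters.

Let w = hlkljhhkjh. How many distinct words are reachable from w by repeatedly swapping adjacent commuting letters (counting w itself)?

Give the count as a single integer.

3

#0=h has no predecessor
#1=l depends on [0:h]
#2=k depends on [0:h]
#3=l depends on [1:l]
#4=j depends on [2:k, 3:l]
#5=h depends on [4:j]
#6=h depends on [5:h]
#7=k depends on [6:h]
#8=j depends on [7:k]
#9=h depends on [8:j]
sources: [0:h]
N(rest) = Σ N(rest − s) over sources s of rest; N(one piece) = 1:
  size 1 → [9]=1
  size 2 → [8,9]=1
  size 3 → [7,8,9]=1
  size 4 → [6,7,8,9]=1
  size 5 → [5,6,7,8,9]=1
  size 6 → [4,5,6,7,8,9]=1
  size 7 → [2,4,5,6,7,8,9]=1  [3,4,5,6,7,8,9]=1
  size 8 → [1,3,4,5,6,7,8,9]=1  [2,3,4,5,6,7,8,9]=2
  first=0(h) contributes 3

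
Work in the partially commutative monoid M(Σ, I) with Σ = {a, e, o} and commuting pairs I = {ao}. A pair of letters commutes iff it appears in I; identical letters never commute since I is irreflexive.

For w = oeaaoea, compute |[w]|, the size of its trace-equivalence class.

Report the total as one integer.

drop 0:o onto floor
drop 1:e onto {0:o}
drop 2:a onto {1:e}
drop 3:a onto {2:a}
drop 4:o onto {1:e}
drop 5:e onto {3:a, 4:o}
drop 6:a onto {5:e}
ground layer = {0:o}
drop-orders for the pieces not yet dropped (sum over which currently-grounded one goes next):
  1 to go: {6} 1
  2 to go: {5,6} 1
  3 to go: {3,5,6} 1  {4,5,6} 1
  4 to go: {2,3,5,6} 1  {3,4,5,6} 2
  5 to go: {2,3,4,5,6} 3
  if 0:o drops first: 3 orders

3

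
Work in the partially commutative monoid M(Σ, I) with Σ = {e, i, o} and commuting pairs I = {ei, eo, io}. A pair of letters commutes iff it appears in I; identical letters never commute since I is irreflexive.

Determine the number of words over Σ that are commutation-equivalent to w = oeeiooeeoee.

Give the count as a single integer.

drop 0:o onto floor
drop 1:e onto floor
drop 2:e onto {1:e}
drop 3:i onto floor
drop 4:o onto {0:o}
drop 5:o onto {4:o}
drop 6:e onto {2:e}
drop 7:e onto {6:e}
drop 8:o onto {5:o}
drop 9:e onto {7:e}
drop 10:e onto {9:e}
ground layer = {0:o, 1:e, 3:i}
drop-orders for the pieces not yet dropped (sum over which currently-grounded one goes next):
  1 to go: {3} 1  {8} 1  {10} 1
  2 to go: {3,8} 2  {3,10} 2  {5,8} 1  {8,10} 2  {9,10} 1
  3 to go: {3,5,8} 3  {3,8,10} 6  {3,9,10} 3  {4,5,8} 1  {5,8,10} 3  {7,9,10} 1  {8,9,10} 3
  4 to go: {0,4,5,8} 1  {3,4,5,8} 4  {3,5,8,10} 12  {3,7,9,10} 4  {3,8,9,10} 12  {4,5,8,10} 4  {5,8,9,10} 6  {6,7,9,10} 1  {7,8,9,10} 4
  5 to go: {0,3,4,5,8} 5  {0,4,5,8,10} 5  {2,6,7,9,10} 1  {3,4,5,8,10} 20  {3,5,8,9,10} 30  {3,6,7,9,10} 5  {3,7,8,9,10} 20  {4,5,8,9,10} 10  {5,7,8,9,10} 10  {6,7,8,9,10} 5
  6 to go: {0,3,4,5,8,10} 30  {0,4,5,8,9,10} 15  {1,2,6,7,9,10} 1  {2,3,6,7,9,10} 6  {2,6,7,8,9,10} 6  {3,4,5,8,9,10} 60  {3,5,7,8,9,10} 60  {3,6,7,8,9,10} 30  {4,5,7,8,9,10} 20  {5,6,7,8,9,10} 15
  7 to go: {0,3,4,5,8,9,10} 105  {0,4,5,7,8,9,10} 35  {1,2,3,6,7,9,10} 7  {1,2,6,7,8,9,10} 7  {2,3,6,7,8,9,10} 42  {2,5,6,7,8,9,10} 21  {3,4,5,7,8,9,10} 140  {3,5,6,7,8,9,10} 105  {4,5,6,7,8,9,10} 35
  8 to go: {0,3,4,5,7,8,9,10} 280  {0,4,5,6,7,8,9,10} 70  {1,2,3,6,7,8,9,10} 56  {1,2,5,6,7,8,9,10} 28  {2,3,5,6,7,8,9,10} 168  {2,4,5,6,7,8,9,10} 56  {3,4,5,6,7,8,9,10} 280
  9 to go: {0,2,4,5,6,7,8,9,10} 126  {0,3,4,5,6,7,8,9,10} 630  {1,2,3,5,6,7,8,9,10} 252  {1,2,4,5,6,7,8,9,10} 84  {2,3,4,5,6,7,8,9,10} 504
  if 0:o drops first: 840 orders
  if 1:e drops first: 1260 orders
  if 3:i drops first: 210 orders
heap linearizations: 2310

2310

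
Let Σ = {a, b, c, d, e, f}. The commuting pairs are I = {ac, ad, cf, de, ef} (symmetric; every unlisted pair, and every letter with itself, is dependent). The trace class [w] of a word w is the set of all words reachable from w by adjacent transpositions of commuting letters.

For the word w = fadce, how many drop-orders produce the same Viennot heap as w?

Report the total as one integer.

0(f) covers ∅
1(a) covers 0:f
2(d) covers 0:f
3(c) covers 2:d
4(e) covers 1:a, 3:c
floor of heap: 0:f
completions by unplaced set U, small U first (add the entries for U minus each lowest piece of U):
  |U|=1: {4}:1
  |U|=2: {1,4}:1  {3,4}:1
  |U|=3: {1,3,4}:2  {2,3,4}:1
  start at 0(f): 3

3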